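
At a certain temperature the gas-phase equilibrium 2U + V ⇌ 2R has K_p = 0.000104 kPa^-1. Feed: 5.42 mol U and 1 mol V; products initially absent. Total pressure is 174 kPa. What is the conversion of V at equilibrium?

X = 0.129

Let X = conversion of V (basis 1 mol V); extent of reaction ξ = X.
Mole table: n_U = 5.42 − 2X; n_V = 1 − X; n_R = 2X.
Total moles n_T = 6.42 − X.
y_i = n_i/n_T, p_i = y_i·P. K_p = p_R^2 / (p_U^2 p_V).
This yields a degree-3 equation in X; solving on (0,1), X = 0.129.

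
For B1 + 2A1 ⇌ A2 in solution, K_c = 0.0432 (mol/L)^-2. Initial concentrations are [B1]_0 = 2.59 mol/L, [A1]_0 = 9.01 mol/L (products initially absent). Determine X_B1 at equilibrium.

X = 0.601

Let X = conversion of B1; extent ξ = 2.59·X mol/L.
Concentrations: [B1] = 2.59 − 2.59X; [A1] = 9.01 − 5.18X; [A2] = 2.59X.
K_c = [A2] / ([B1] [A1]^2).
Equating to 0.0432 (mol/L)^-2: the physical root is X = 0.601.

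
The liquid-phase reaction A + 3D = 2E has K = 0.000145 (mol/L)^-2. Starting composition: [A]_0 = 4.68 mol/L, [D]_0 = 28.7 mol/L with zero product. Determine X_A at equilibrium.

X = 0.288

Let X = conversion of A; extent ξ = 4.68·X mol/L.
Concentrations: [A] = 4.68 − 4.68X; [D] = 28.7 − 14X; [E] = 9.36X.
K = [E]^2 / ([A] [D]^3).
This equals 0.000145 at X = 0.288 (the root in 0 < X < 1).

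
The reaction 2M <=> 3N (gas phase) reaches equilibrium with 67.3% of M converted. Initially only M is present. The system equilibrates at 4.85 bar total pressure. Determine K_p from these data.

Basis: 1 mol M initially; let X = conversion of M. Extent ξ = 0.5X.
At extent ξ: n_M = 1 − X; n_N = 1.5X.
n_T = Σnᵢ = 1 + 0.5X.
At X = 0.673: n_M = 0.327, n_N = 1.01, n_T = 1.34.
p_i = (n_i/n_T)·P. K_p = p_N^3 / (p_M^2) = 34.9 bar.

K_p = 34.9 bar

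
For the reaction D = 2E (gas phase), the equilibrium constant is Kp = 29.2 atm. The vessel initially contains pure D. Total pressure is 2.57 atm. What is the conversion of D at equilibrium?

X = 0.860

Take 1 mol D as basis and let X be its fractional conversion, so ξ = X.
Mole table: n_D = 1 − X; n_E = 2X.
Summing: n_T = 1 + X.
With p_i = (n_i/n_T)P, Kp = p_E^2 / (p_D).
Substituting and setting equal to 29.2 atm gives a polynomial in X; the root in (0,1) is X = 0.860.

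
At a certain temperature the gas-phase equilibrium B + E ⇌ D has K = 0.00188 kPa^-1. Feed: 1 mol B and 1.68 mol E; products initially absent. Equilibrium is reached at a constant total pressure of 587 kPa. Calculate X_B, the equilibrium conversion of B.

Let X = conversion of B (basis 1 mol B); extent of reaction ξ = X.
At extent ξ: n_B = 1 − X; n_E = 1.68 − X; n_D = X.
Summing: n_T = 2.68 − X.
y_i = n_i/n_T, p_i = y_i·P. K = p_D / (p_B p_E).
This yields a degree-2 equation in X; solving on (0,1), X = 0.384.

X = 0.384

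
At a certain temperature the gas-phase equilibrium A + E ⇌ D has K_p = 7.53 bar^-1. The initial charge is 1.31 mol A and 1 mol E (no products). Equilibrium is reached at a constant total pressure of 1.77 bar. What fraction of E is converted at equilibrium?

Let X = conversion of E (basis 1 mol E); extent of reaction ξ = X.
Mole table: n_A = 1.31 − X; n_E = 1 − X; n_D = X.
n_T = Σnᵢ = 2.31 − X.
Mole fractions y_i = n_i/n_T; K_p = p_D / (p_A p_E) with p_i = y_i·P.
This yields a degree-2 equation in X; solving on (0,1), X = 0.815.

X = 0.815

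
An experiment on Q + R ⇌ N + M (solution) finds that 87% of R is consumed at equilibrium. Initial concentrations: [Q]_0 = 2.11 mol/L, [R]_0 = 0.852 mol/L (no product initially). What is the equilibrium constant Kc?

Let X = conversion of R.
Concentrations: [Q] = 2.11 − 0.852X; [R] = 0.852 − 0.852X; [N] = 0.852X; [M] = 0.852X.
At X = 0.87: [Q] = 1.37, [R] = 0.111, [N] = 0.741, [M] = 0.741.
Kc = [N] [M] / ([Q] [R]) = 3.62.

Kc = 3.62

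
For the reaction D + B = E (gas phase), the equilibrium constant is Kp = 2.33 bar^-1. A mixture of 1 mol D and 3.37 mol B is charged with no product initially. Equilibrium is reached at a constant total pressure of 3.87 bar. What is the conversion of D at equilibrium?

X = 0.866

Let X = conversion of D (basis 1 mol D); extent of reaction ξ = X.
Moles: n_D = 1 − X; n_B = 3.37 − X; n_E = X.
Summing: n_T = 4.37 − X.
With p_i = (n_i/n_T)P, Kp = p_E / (p_D p_B).
Equating to 2.33 bar^-1 and solving on 0 < X < 1: X = 0.866.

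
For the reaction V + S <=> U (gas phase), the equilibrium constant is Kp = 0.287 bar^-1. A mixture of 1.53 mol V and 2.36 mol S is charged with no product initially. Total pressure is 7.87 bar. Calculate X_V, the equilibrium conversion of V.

Let X = conversion of V (basis 1.53 mol V); extent of reaction ξ = 1.53X.
Species balance: n_V = 1.53 − 1.53X; n_S = 2.36 − 1.53X; n_U = 1.53X.
Summing: n_T = 3.89 − 1.53X.
With p_i = (n_i/n_T)P, Kp = p_U / (p_V p_S).
Substituting and setting equal to 0.287 bar^-1 gives a polynomial in X; the root in (0,1) is X = 0.532.

X = 0.532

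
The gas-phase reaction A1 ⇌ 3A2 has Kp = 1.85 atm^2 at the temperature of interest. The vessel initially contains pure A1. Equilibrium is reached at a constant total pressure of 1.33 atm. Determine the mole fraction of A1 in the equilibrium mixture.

y_A1 = 0.312

Let X = conversion of A1 (basis 1 mol A1); extent of reaction ξ = X.
At extent ξ: n_A1 = 1 − X; n_A2 = 3X.
n_T = Σnᵢ = 1 + 2X.
Mole fractions y_i = n_i/n_T; Kp = p_A2^3 / (p_A1) with p_i = y_i·P.
Substituting and setting equal to 1.85 atm^2 gives a polynomial in X; the root in (0,1) is X = 0.424.
Then n_A1 = 0.576, n_T = 1.85, so y_A1 = 0.312.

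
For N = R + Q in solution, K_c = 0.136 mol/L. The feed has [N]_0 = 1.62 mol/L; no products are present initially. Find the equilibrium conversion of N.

X = 0.251

Let X = conversion of N; extent ξ = 1.62·X mol/L.
Concentrations: [N] = 1.62 − 1.62X; [R] = 1.62X; [Q] = 1.62X.
K_c = [R] [Q] / ([N]).
Equating to 0.136 mol/L: the physical root is X = 0.251.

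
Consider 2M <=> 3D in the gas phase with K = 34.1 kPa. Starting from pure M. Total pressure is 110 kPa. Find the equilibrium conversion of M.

Let X = conversion of M (basis 1 mol M); extent of reaction ξ = 0.5X.
At extent ξ: n_M = 1 − X; n_D = 1.5X.
Total moles n_T = 1 + 0.5X.
Mole fractions y_i = n_i/n_T; K = p_D^3 / (p_M^2) with p_i = y_i·P.
Setting this equal to 34.1 kPa and taking the physical root (0 < X < 1) gives X = 0.356.

X = 0.356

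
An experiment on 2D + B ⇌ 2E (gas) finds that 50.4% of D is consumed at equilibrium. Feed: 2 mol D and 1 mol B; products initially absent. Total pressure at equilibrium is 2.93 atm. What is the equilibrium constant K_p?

K_p = 1.77 atm^-1

Let X = conversion of D (basis 2 mol D); extent of reaction ξ = X.
Moles: n_D = 2 − 2X; n_B = 1 − X; n_E = 2X.
n_T = Σnᵢ = 3 − X.
At X = 0.504: n_D = 0.992, n_B = 0.496, n_E = 1.01, n_T = 2.5.
p_i = (n_i/n_T)·P. K_p = p_E^2 / (p_D^2 p_B) = 1.77 atm^-1.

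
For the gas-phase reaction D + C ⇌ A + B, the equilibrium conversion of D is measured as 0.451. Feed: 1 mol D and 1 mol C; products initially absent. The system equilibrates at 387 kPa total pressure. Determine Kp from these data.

Take 1 mol D as basis and let X be its fractional conversion, so ξ = X.
Species balance: n_D = 1 − X; n_C = 1 − X; n_A = X; n_B = X.
Since Δν = 0, n_T = 2 throughout.
At X = 0.451: n_D = 0.549, n_C = 0.549, n_A = 0.451, n_B = 0.451, n_T = 2.
p_i = (n_i/n_T)·P. Kp = p_A p_B / (p_D p_C) = 0.675.

Kp = 0.675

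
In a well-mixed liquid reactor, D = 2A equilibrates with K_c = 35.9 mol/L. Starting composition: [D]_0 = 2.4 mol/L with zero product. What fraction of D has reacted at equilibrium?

Let X = conversion of D; extent ξ = 2.4·X mol/L.
Concentrations: [D] = 2.4 − 2.4X; [A] = 4.8X.
K_c = [A]^2 / ([D]).
This equals 35.9 at X = 0.820 (the root in 0 < X < 1).

X = 0.820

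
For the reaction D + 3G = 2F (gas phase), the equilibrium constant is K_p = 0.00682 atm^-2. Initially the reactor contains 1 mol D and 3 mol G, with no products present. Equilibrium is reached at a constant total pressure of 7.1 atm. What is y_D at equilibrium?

Take 1 mol D as basis and let X be its fractional conversion, so ξ = X.
Species balance: n_D = 1 − X; n_G = 3 − 3X; n_F = 2X.
Summing: n_T = 4 − 2X.
Mole fractions y_i = n_i/n_T; K_p = p_F^2 / (p_D p_G^3) with p_i = y_i·P.
Substituting and setting equal to 0.00682 atm^-2 gives a polynomial in X; the root in (0,1) is X = 0.247.
Then n_D = 0.753, n_T = 3.51, so y_D = 0.215.

y_D = 0.215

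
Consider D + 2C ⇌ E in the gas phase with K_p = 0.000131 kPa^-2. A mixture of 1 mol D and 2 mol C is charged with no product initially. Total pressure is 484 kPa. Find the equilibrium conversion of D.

Let X = conversion of D (basis 1 mol D); extent of reaction ξ = X.
Moles: n_D = 1 − X; n_C = 2 − 2X; n_E = X.
Summing: n_T = 3 − 2X.
With p_i = (n_i/n_T)P, K_p = p_E / (p_D p_C^2).
Equating to 0.000131 kPa^-2 and solving on 0 < X < 1: X = 0.762.

X = 0.762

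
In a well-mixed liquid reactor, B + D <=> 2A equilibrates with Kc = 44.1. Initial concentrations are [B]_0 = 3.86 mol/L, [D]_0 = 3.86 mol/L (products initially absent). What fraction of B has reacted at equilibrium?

Let X = conversion of B; extent ξ = 3.86·X mol/L.
Concentrations: [B] = 3.86 − 3.86X; [D] = 3.86 − 3.86X; [A] = 7.72X.
Kc = [A]^2 / ([B] [D]).
This equals 44.1 at X = 0.769 (the root in 0 < X < 1).

X = 0.769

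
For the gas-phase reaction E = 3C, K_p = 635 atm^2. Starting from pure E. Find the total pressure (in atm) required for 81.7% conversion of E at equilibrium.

P = 7.4 atm

Take 1 mol E as basis and let X be its fractional conversion, so ξ = X.
Species balance: n_E = 1 − X; n_C = 3X.
n_T = Σnᵢ = 1 + 2X.
K_p = p_C^3 / (p_E) with p_i = (n_i/n_T)·P.
At X = 0.817: the mole-fraction product g(X) = Π y_i^ν_i = 11.6. Since K_p = g(X)·P^{2}, P = (K_p/g)^(1/2) = (635/11.6)^(1/2) = 7.4 atm.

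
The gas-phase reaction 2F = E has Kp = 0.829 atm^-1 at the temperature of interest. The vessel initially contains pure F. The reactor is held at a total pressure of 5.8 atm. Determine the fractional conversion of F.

Let X = conversion of F (basis 1 mol F); extent of reaction ξ = 0.5X.
Mole table: n_F = 1 − X; n_E = 0.5X.
n_T = Σnᵢ = 1 − 0.5X.
Mole fractions y_i = n_i/n_T; Kp = p_E / (p_F^2) with p_i = y_i·P.
Setting this equal to 0.829 atm^-1 and taking the physical root (0 < X < 1) gives X = 0.778.

X = 0.778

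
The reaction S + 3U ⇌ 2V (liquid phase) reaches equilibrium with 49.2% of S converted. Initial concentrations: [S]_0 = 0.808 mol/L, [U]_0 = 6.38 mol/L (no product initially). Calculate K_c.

Let X = conversion of S.
Concentrations: [S] = 0.808 − 0.808X; [U] = 6.38 − 2.42X; [V] = 1.62X.
At X = 0.492: [S] = 0.41, [U] = 5.19, [V] = 0.795.
K_c = [V]^2 / ([S] [U]^3) = 0.011 (mol/L)^-2.

K_c = 0.011 (mol/L)^-2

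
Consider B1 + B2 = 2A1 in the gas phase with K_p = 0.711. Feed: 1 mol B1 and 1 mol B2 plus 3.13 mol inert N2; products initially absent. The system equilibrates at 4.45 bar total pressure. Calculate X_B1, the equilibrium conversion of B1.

X = 0.297

Let X = conversion of B1 (basis 1 mol B1); extent of reaction ξ = X.
Moles: n_B1 = 1 − X; n_B2 = 1 − X; n_A1 = 2X; n_I = 3.13 (inert).
Total moles n_T = 5.13 (Δν = 0, constant).
Mole fractions y_i = n_i/n_T; K_p = p_A1^2 / (p_B1 p_B2) with p_i = y_i·P.
Setting this equal to 0.711 and taking the physical root (0 < X < 1) gives X = 0.297.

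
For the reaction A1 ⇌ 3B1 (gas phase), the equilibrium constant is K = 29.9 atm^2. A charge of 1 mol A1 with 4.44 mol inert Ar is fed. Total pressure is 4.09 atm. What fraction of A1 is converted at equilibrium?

X = 0.829

Basis: 1 mol A1 initially; let X = conversion of A1. Extent ξ = X.
Mole table: n_A1 = 1 − X; n_B1 = 3X; n_I = 4.44 (inert).
Summing: n_T = 5.44 + 2X.
Mole fractions y_i = n_i/n_T; K = p_B1^3 / (p_A1) with p_i = y_i·P.
Equating to 29.9 atm^2 and solving on 0 < X < 1: X = 0.829.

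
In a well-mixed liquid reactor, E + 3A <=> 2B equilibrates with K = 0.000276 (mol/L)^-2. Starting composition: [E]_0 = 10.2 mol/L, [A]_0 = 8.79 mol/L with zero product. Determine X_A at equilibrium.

Let X = conversion of A; extent ξ = 8.79X/3 mol/L.
Concentrations: [E] = 10.2 − 2.93X; [A] = 8.79 − 8.79X; [B] = 5.86X.
K = [B]^2 / ([E] [A]^3).
Solving K = 0.000276 for X ∈ (0,1): X = 0.173.

X = 0.173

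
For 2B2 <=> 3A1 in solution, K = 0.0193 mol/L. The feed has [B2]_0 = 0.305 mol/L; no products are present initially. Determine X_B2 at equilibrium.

Let X = conversion of B2; extent ξ = 0.305X/2 mol/L.
Concentrations: [B2] = 0.305 − 0.305X; [A1] = 0.458X.
K = [A1]^3 / ([B2]^2).
Equating to 0.0193 mol/L: the physical root is X = 0.224.

X = 0.224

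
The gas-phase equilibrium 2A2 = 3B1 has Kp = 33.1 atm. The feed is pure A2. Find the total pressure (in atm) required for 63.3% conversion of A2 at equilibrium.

Let X = conversion of A2 (basis 1 mol A2); extent of reaction ξ = 0.5X.
At extent ξ: n_A2 = 1 − X; n_B1 = 1.5X.
Summing: n_T = 1 + 0.5X.
Kp = p_B1^3 / (p_A2^2) with p_i = (n_i/n_T)·P.
At X = 0.633: the mole-fraction product g(X) = Π y_i^ν_i = 4.828. Since Kp = g(X)·P^{1}, P = (Kp/g)^(1/1) = (33.1/4.828)^(1/1) = 6.86 atm.

P = 6.86 atm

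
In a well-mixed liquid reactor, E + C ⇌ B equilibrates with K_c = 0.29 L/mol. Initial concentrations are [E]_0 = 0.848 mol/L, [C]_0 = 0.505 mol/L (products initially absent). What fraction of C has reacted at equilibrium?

Let X = conversion of C; extent ξ = 0.505·X mol/L.
Concentrations: [E] = 0.848 − 0.505X; [C] = 0.505 − 0.505X; [B] = 0.505X.
K_c = [B] / ([E] [C]).
This equals 0.29 at X = 0.180 (the root in 0 < X < 1).

X = 0.180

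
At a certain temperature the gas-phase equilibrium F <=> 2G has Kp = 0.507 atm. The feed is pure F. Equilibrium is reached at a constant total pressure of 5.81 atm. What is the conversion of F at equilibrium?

Basis: 1 mol F initially; let X = conversion of F. Extent ξ = X.
Moles: n_F = 1 − X; n_G = 2X.
Summing: n_T = 1 + X.
With p_i = (n_i/n_T)P, Kp = p_G^2 / (p_F).
Substituting and setting equal to 0.507 atm gives a polynomial in X; the root in (0,1) is X = 0.146.

X = 0.146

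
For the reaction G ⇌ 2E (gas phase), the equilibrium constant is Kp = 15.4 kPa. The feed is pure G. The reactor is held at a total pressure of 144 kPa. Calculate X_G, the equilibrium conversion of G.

Basis: 1 mol G initially; let X = conversion of G. Extent ξ = X.
Species balance: n_G = 1 − X; n_E = 2X.
Summing: n_T = 1 + X.
y_i = n_i/n_T, p_i = y_i·P. Kp = p_E^2 / (p_G).
Equating to 15.4 kPa and solving on 0 < X < 1: X = 0.161.

X = 0.161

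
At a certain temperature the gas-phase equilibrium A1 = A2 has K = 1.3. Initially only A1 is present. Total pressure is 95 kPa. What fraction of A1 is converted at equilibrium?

X = 0.565

Take 1 mol A1 as basis and let X be its fractional conversion, so ξ = X.
Moles: n_A1 = 1 − X; n_A2 = X.
n_T stays at 1 (no change in mole number).
y_i = n_i/n_T, p_i = y_i·P. K = p_A2 / (p_A1).
Equating to 1.3 and solving on 0 < X < 1: X = 0.565.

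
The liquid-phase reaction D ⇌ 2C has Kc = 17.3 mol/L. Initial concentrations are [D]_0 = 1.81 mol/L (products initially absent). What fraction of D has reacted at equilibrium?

X = 0.759

Let X = conversion of D; extent ξ = 1.81·X mol/L.
Concentrations: [D] = 1.81 − 1.81X; [C] = 3.62X.
Kc = [C]^2 / ([D]).
Equating to 17.3 mol/L: the physical root is X = 0.759.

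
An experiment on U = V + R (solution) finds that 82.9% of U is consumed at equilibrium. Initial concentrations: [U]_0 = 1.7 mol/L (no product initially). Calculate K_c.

Let X = conversion of U.
Concentrations: [U] = 1.7 − 1.7X; [V] = 1.7X; [R] = 1.7X.
At X = 0.829: [U] = 0.291, [V] = 1.41, [R] = 1.41.
K_c = [V] [R] / ([U]) = 6.83 mol/L.

K_c = 6.83 mol/L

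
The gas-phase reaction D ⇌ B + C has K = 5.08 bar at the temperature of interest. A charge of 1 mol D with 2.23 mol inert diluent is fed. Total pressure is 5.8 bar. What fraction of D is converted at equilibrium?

X = 0.813

Basis: 1 mol D initially; let X = conversion of D. Extent ξ = X.
Mole table: n_D = 1 − X; n_B = X; n_C = X; n_I = 2.23 (inert).
Total moles n_T = 3.23 + X.
Mole fractions y_i = n_i/n_T; K = p_B p_C / (p_D) with p_i = y_i·P.
Setting this equal to 5.08 bar and taking the physical root (0 < X < 1) gives X = 0.813.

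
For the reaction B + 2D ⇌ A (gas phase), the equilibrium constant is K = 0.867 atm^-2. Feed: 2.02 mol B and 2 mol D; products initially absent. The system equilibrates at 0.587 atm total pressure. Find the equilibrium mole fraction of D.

y_D = 0.465

Take 2 mol D as basis and let X be its fractional conversion, so ξ = X.
Species balance: n_B = 2.02 − X; n_D = 2 − 2X; n_A = X.
Summing: n_T = 4.02 − 2X.
With p_i = (n_i/n_T)P, K = p_A / (p_B p_D^2).
This yields a degree-3 equation in X; solving on (0,1), X = 0.123.
Then n_D = 1.75, n_T = 3.77, so y_D = 0.465.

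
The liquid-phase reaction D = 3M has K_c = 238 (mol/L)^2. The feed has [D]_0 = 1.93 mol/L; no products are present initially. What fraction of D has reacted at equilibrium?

Let X = conversion of D; extent ξ = 1.93·X mol/L.
Concentrations: [D] = 1.93 − 1.93X; [M] = 5.79X.
K_c = [M]^3 / ([D]).
Setting equal to 238 and solving for X on (0,1) gives X = 0.791.

X = 0.791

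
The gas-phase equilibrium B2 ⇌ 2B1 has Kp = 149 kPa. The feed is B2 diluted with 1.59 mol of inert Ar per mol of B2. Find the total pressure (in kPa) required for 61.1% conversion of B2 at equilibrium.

Basis: 1 mol B2 initially; let X = conversion of B2. Extent ξ = X.
Mole table: n_B2 = 1 − X; n_B1 = 2X; n_I = 1.59 (inert).
Summing: n_T = 2.59 + X.
Kp = p_B1^2 / (p_B2) with p_i = (n_i/n_T)·P.
At X = 0.611: the mole-fraction product g(X) = Π y_i^ν_i = 1.199. Since Kp = g(X)·P^{1}, P = (Kp/g)^(1/1) = (149/1.199)^(1/1) = 124 kPa.

P = 124 kPa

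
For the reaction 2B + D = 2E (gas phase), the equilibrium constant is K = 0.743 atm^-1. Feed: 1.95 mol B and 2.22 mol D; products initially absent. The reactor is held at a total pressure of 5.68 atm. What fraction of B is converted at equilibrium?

Basis: 1.95 mol B initially; let X = conversion of B. Extent ξ = 0.975X.
Species balance: n_B = 1.95 − 1.95X; n_D = 2.22 − 0.975X; n_E = 1.95X.
n_T = Σnᵢ = 4.17 − 0.975X.
y_i = n_i/n_T, p_i = y_i·P. K = p_E^2 / (p_B^2 p_D).
This yields a degree-3 equation in X; solving on (0,1), X = 0.582.

X = 0.582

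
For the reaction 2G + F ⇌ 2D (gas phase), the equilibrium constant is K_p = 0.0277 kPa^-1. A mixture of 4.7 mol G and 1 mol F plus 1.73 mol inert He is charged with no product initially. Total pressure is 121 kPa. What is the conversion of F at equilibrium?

X = 0.674

Let X = conversion of F (basis 1 mol F); extent of reaction ξ = X.
At extent ξ: n_G = 4.7 − 2X; n_F = 1 − X; n_D = 2X; n_I = 1.73 (inert).
Total moles n_T = 7.43 − X.
Mole fractions y_i = n_i/n_T; K_p = p_D^2 / (p_G^2 p_F) with p_i = y_i·P.
This yields a degree-3 equation in X; solving on (0,1), X = 0.674.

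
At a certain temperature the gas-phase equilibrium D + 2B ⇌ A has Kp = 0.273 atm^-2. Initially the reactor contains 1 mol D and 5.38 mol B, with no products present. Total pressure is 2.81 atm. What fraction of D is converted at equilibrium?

X = 0.585

Basis: 1 mol D initially; let X = conversion of D. Extent ξ = X.
At extent ξ: n_D = 1 − X; n_B = 5.38 − 2X; n_A = X.
Total moles n_T = 6.38 − 2X.
y_i = n_i/n_T, p_i = y_i·P. Kp = p_A / (p_D p_B^2).
Equating to 0.273 atm^-2 and solving on 0 < X < 1: X = 0.585.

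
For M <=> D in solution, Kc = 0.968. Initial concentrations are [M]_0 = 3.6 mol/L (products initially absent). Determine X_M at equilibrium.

X = 0.492

Let X = conversion of M; extent ξ = 3.6·X mol/L.
Concentrations: [M] = 3.6 − 3.6X; [D] = 3.6X.
Kc = [D] / ([M]).
Setting equal to 0.968 and solving for X on (0,1) gives X = 0.492.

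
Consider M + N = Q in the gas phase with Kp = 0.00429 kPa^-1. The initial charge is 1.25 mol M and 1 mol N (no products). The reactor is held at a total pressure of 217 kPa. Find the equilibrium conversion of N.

X = 0.311

Let X = conversion of N (basis 1 mol N); extent of reaction ξ = X.
Species balance: n_M = 1.25 − X; n_N = 1 − X; n_Q = X.
Total moles n_T = 2.25 − X.
Mole fractions y_i = n_i/n_T; Kp = p_Q / (p_M p_N) with p_i = y_i·P.
Setting this equal to 0.00429 kPa^-1 and taking the physical root (0 < X < 1) gives X = 0.311.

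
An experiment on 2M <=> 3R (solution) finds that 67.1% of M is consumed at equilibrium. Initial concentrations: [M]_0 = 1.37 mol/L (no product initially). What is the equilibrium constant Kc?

Let X = conversion of M.
Concentrations: [M] = 1.37 − 1.37X; [R] = 2.06X.
At X = 0.671: [M] = 0.451, [R] = 1.38.
Kc = [R]^3 / ([M]^2) = 12.9 mol/L.

Kc = 12.9 mol/L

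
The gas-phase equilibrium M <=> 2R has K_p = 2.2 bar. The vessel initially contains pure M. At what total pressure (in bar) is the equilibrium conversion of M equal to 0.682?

Basis: 1 mol M initially; let X = conversion of M. Extent ξ = X.
Mole table: n_M = 1 − X; n_R = 2X.
n_T = Σnᵢ = 1 + X.
K_p = p_R^2 / (p_M) with p_i = (n_i/n_T)·P.
At X = 0.682: the mole-fraction product g(X) = Π y_i^ν_i = 3.478. Since K_p = g(X)·P^{1}, P = (K_p/g)^(1/1) = (2.2/3.478)^(1/1) = 0.632 bar.

P = 0.632 bar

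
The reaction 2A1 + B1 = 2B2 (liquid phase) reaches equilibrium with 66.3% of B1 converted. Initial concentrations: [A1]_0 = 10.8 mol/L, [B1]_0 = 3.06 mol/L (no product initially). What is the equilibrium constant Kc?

Let X = conversion of B1.
Concentrations: [A1] = 10.8 − 6.12X; [B1] = 3.06 − 3.06X; [B2] = 6.12X.
At X = 0.663: [A1] = 6.74, [B1] = 1.03, [B2] = 4.06.
Kc = [B2]^2 / ([A1]^2 [B1]) = 0.351 L/mol.

Kc = 0.351 L/mol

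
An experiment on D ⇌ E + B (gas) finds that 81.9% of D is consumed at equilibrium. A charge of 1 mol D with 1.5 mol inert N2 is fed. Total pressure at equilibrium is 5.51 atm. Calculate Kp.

Kp = 6.15 atm

Let X = conversion of D (basis 1 mol D); extent of reaction ξ = X.
Species balance: n_D = 1 − X; n_E = X; n_B = X; n_I = 1.5 (inert).
Total moles n_T = 2.5 + X.
At X = 0.819: n_D = 0.181, n_E = 0.819, n_B = 0.819, n_T = 3.32.
p_i = (n_i/n_T)·P. Kp = p_E p_B / (p_D) = 6.15 atm.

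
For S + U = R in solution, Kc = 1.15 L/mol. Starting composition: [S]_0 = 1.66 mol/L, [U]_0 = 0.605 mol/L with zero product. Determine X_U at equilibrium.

Let X = conversion of U; extent ξ = 0.605·X mol/L.
Concentrations: [S] = 1.66 − 0.605X; [U] = 0.605 − 0.605X; [R] = 0.605X.
Kc = [R] / ([S] [U]).
Equating to 1.15 L/mol: the physical root is X = 0.599.

X = 0.599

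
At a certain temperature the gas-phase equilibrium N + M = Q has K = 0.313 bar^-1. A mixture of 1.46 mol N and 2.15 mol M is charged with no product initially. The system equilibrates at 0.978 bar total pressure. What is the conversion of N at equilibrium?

Take 1.46 mol N as basis and let X be its fractional conversion, so ξ = 1.46X.
Moles: n_N = 1.46 − 1.46X; n_M = 2.15 − 1.46X; n_Q = 1.46X.
n_T = Σnᵢ = 3.61 − 1.46X.
Mole fractions y_i = n_i/n_T; K = p_Q / (p_N p_M) with p_i = y_i·P.
This yields a degree-2 equation in X; solving on (0,1), X = 0.149.

X = 0.149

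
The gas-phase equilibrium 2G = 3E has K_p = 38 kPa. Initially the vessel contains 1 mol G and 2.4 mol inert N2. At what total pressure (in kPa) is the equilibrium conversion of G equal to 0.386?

P = 265 kPa

Let X = conversion of G (basis 1 mol G); extent of reaction ξ = 0.5X.
At extent ξ: n_G = 1 − X; n_E = 1.5X; n_I = 2.4 (inert).
Summing: n_T = 3.4 + 0.5X.
K_p = p_E^3 / (p_G^2) with p_i = (n_i/n_T)·P.
At X = 0.386: the mole-fraction product g(X) = Π y_i^ν_i = 0.1433. Since K_p = g(X)·P^{1}, P = (K_p/g)^(1/1) = (38/0.1433)^(1/1) = 265 kPa.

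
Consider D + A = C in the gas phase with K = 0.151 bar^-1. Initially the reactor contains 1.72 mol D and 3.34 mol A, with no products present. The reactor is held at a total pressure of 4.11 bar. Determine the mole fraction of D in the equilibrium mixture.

y_D = 0.271

Basis: 1.72 mol D initially; let X = conversion of D. Extent ξ = 1.72X.
Mole table: n_D = 1.72 − 1.72X; n_A = 3.34 − 1.72X; n_C = 1.72X.
Summing: n_T = 5.06 − 1.72X.
Mole fractions y_i = n_i/n_T; K = p_C / (p_D p_A) with p_i = y_i·P.
Substituting and setting equal to 0.151 bar^-1 gives a polynomial in X; the root in (0,1) is X = 0.279.
Then n_D = 1.24, n_T = 4.58, so y_D = 0.271.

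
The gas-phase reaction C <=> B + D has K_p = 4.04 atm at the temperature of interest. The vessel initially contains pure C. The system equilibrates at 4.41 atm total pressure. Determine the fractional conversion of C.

Basis: 1 mol C initially; let X = conversion of C. Extent ξ = X.
Moles: n_C = 1 − X; n_B = X; n_D = X.
Summing: n_T = 1 + X.
Mole fractions y_i = n_i/n_T; K_p = p_B p_D / (p_C) with p_i = y_i·P.
This yields a degree-2 equation in X; solving on (0,1), X = 0.691.

X = 0.691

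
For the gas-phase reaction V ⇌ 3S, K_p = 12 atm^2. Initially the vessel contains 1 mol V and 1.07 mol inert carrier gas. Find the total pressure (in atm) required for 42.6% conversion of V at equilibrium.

Let X = conversion of V (basis 1 mol V); extent of reaction ξ = X.
At extent ξ: n_V = 1 − X; n_S = 3X; n_I = 1.07 (inert).
Total moles n_T = 2.07 + 2X.
K_p = p_S^3 / (p_V) with p_i = (n_i/n_T)·P.
At X = 0.426: the mole-fraction product g(X) = Π y_i^ν_i = 0.4259. Since K_p = g(X)·P^{2}, P = (K_p/g)^(1/2) = (12/0.4259)^(1/2) = 5.31 atm.

P = 5.31 atm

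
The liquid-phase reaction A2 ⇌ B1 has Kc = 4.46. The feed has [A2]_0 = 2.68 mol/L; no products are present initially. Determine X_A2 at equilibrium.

Let X = conversion of A2; extent ξ = 2.68·X mol/L.
Concentrations: [A2] = 2.68 − 2.68X; [B1] = 2.68X.
Kc = [B1] / ([A2]).
Solving Kc = 4.46 for X ∈ (0,1): X = 0.817.

X = 0.817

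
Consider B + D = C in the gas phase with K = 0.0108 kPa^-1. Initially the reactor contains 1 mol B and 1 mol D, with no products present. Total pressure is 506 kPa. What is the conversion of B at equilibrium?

Basis: 1 mol B initially; let X = conversion of B. Extent ξ = X.
At extent ξ: n_B = 1 − X; n_D = 1 − X; n_C = X.
Total moles n_T = 2 − X.
With p_i = (n_i/n_T)P, K = p_C / (p_B p_D).
This yields a degree-2 equation in X; solving on (0,1), X = 0.607.

X = 0.607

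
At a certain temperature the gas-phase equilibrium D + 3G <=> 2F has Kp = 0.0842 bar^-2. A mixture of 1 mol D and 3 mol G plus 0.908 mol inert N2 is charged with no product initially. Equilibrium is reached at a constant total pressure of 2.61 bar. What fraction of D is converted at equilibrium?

X = 0.251

Basis: 1 mol D initially; let X = conversion of D. Extent ξ = X.
Mole table: n_D = 1 − X; n_G = 3 − 3X; n_F = 2X; n_I = 0.908 (inert).
n_T = Σnᵢ = 4.91 − 2X.
Mole fractions y_i = n_i/n_T; Kp = p_F^2 / (p_D p_G^3) with p_i = y_i·P.
Equating to 0.0842 bar^-2 and solving on 0 < X < 1: X = 0.251.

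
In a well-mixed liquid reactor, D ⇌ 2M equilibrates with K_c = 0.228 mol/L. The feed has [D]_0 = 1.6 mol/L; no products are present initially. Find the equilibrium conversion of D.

Let X = conversion of D; extent ξ = 1.6·X mol/L.
Concentrations: [D] = 1.6 − 1.6X; [M] = 3.2X.
K_c = [M]^2 / ([D]).
Solving K_c = 0.228 for X ∈ (0,1): X = 0.172.

X = 0.172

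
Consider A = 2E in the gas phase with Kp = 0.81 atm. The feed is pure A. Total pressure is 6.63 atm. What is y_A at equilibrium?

Let X = conversion of A (basis 1 mol A); extent of reaction ξ = X.
Species balance: n_A = 1 − X; n_E = 2X.
n_T = Σnᵢ = 1 + X.
Mole fractions y_i = n_i/n_T; Kp = p_E^2 / (p_A) with p_i = y_i·P.
This yields a degree-2 equation in X; solving on (0,1), X = 0.172.
Then n_A = 0.828, n_T = 1.17, so y_A = 0.706.

y_A = 0.706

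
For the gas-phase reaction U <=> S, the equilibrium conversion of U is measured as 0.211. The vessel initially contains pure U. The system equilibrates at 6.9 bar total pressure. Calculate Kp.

Kp = 0.267

Take 1 mol U as basis and let X be its fractional conversion, so ξ = X.
Mole table: n_U = 1 − X; n_S = X.
n_T stays at 1 (no change in mole number).
At X = 0.211: n_U = 0.789, n_S = 0.211, n_T = 1.
p_i = (n_i/n_T)·P. Kp = p_S / (p_U) = 0.267.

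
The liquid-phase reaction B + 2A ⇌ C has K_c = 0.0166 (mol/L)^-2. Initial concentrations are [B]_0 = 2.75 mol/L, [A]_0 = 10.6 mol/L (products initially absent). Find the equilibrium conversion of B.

X = 0.504

Let X = conversion of B; extent ξ = 2.75·X mol/L.
Concentrations: [B] = 2.75 − 2.75X; [A] = 10.6 − 5.5X; [C] = 2.75X.
K_c = [C] / ([B] [A]^2).
Setting equal to 0.0166 and solving for X on (0,1) gives X = 0.504.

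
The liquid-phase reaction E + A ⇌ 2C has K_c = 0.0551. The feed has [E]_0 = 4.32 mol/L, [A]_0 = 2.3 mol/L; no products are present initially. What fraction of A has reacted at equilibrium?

Let X = conversion of A; extent ξ = 2.3·X mol/L.
Concentrations: [E] = 4.32 − 2.3X; [A] = 2.3 − 2.3X; [C] = 4.6X.
K_c = [C]^2 / ([E] [A]).
Equating to 0.0551: the physical root is X = 0.143.

X = 0.143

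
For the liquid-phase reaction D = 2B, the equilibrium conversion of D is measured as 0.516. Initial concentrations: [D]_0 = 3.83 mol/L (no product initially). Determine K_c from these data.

Let X = conversion of D.
Concentrations: [D] = 3.83 − 3.83X; [B] = 7.66X.
At X = 0.516: [D] = 1.85, [B] = 3.95.
K_c = [B]^2 / ([D]) = 8.43 mol/L.

K_c = 8.43 mol/L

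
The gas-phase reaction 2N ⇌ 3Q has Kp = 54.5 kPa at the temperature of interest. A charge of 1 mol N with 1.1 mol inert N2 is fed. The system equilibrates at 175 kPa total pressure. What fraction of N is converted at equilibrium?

X = 0.417

Basis: 1 mol N initially; let X = conversion of N. Extent ξ = 0.5X.
Moles: n_N = 1 − X; n_Q = 1.5X; n_I = 1.1 (inert).
n_T = Σnᵢ = 2.1 + 0.5X.
With p_i = (n_i/n_T)P, Kp = p_Q^3 / (p_N^2).
This yields a degree-3 equation in X; solving on (0,1), X = 0.417.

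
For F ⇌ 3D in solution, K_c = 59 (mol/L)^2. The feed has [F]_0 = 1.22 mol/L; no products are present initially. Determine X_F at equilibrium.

X = 0.732

Let X = conversion of F; extent ξ = 1.22·X mol/L.
Concentrations: [F] = 1.22 − 1.22X; [D] = 3.66X.
K_c = [D]^3 / ([F]).
Equating to 59 (mol/L)^2: the physical root is X = 0.732.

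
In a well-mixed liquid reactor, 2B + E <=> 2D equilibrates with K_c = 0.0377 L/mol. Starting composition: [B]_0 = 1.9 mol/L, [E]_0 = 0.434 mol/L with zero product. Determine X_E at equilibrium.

Let X = conversion of E; extent ξ = 0.434·X mol/L.
Concentrations: [B] = 1.9 − 0.868X; [E] = 0.434 − 0.434X; [D] = 0.868X.
K_c = [D]^2 / ([B]^2 [E]).
Solving K_c = 0.0377 for X ∈ (0,1): X = 0.222.

X = 0.222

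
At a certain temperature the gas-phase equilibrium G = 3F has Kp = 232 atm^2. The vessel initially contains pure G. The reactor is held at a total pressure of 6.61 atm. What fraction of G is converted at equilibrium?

X = 0.698

Basis: 1 mol G initially; let X = conversion of G. Extent ξ = X.
Moles: n_G = 1 − X; n_F = 3X.
n_T = Σnᵢ = 1 + 2X.
With p_i = (n_i/n_T)P, Kp = p_F^3 / (p_G).
This yields a degree-3 equation in X; solving on (0,1), X = 0.698.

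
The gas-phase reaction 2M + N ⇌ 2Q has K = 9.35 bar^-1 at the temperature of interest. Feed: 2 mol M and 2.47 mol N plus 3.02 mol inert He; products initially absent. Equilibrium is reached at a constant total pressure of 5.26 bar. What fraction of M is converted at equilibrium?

X = 0.779

Take 2 mol M as basis and let X be its fractional conversion, so ξ = X.
Moles: n_M = 2 − 2X; n_N = 2.47 − X; n_Q = 2X; n_I = 3.02 (inert).
n_T = Σnᵢ = 7.49 − X.
Mole fractions y_i = n_i/n_T; K = p_Q^2 / (p_M^2 p_N) with p_i = y_i·P.
This yields a degree-3 equation in X; solving on (0,1), X = 0.779.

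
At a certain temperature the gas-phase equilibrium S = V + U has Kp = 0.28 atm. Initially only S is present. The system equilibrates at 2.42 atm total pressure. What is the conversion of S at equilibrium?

Let X = conversion of S (basis 1 mol S); extent of reaction ξ = X.
Species balance: n_S = 1 − X; n_V = X; n_U = X.
n_T = Σnᵢ = 1 + X.
y_i = n_i/n_T, p_i = y_i·P. Kp = p_V p_U / (p_S).
Substituting and setting equal to 0.28 atm gives a polynomial in X; the root in (0,1) is X = 0.322.

X = 0.322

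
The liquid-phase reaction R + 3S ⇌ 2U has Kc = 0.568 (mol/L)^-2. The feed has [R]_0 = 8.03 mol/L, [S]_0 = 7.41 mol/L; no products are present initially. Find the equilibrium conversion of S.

X = 0.781

Let X = conversion of S; extent ξ = 7.41X/3 mol/L.
Concentrations: [R] = 8.03 − 2.47X; [S] = 7.41 − 7.41X; [U] = 4.94X.
Kc = [U]^2 / ([R] [S]^3).
Solving Kc = 0.568 for X ∈ (0,1): X = 0.781.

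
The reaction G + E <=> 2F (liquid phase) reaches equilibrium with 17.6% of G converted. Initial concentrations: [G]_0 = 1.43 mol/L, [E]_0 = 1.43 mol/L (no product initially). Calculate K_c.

K_c = 0.182

Let X = conversion of G.
Concentrations: [G] = 1.43 − 1.43X; [E] = 1.43 − 1.43X; [F] = 2.86X.
At X = 0.176: [G] = 1.18, [E] = 1.18, [F] = 0.503.
K_c = [F]^2 / ([G] [E]) = 0.182.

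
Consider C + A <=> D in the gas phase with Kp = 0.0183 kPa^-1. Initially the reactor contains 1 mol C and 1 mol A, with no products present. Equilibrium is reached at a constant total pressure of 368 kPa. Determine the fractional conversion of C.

X = 0.640

Let X = conversion of C (basis 1 mol C); extent of reaction ξ = X.
At extent ξ: n_C = 1 − X; n_A = 1 − X; n_D = X.
n_T = Σnᵢ = 2 − X.
With p_i = (n_i/n_T)P, Kp = p_D / (p_C p_A).
This yields a degree-2 equation in X; solving on (0,1), X = 0.640.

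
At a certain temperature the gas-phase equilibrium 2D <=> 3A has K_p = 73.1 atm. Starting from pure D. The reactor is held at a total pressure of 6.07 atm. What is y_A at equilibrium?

y_A = 0.796

Basis: 1 mol D initially; let X = conversion of D. Extent ξ = 0.5X.
At extent ξ: n_D = 1 − X; n_A = 1.5X.
n_T = Σnᵢ = 1 + 0.5X.
With p_i = (n_i/n_T)P, K_p = p_A^3 / (p_D^2).
Substituting and setting equal to 73.1 atm gives a polynomial in X; the root in (0,1) is X = 0.722.
Then n_A = 1.08, n_T = 1.36, so y_A = 0.796.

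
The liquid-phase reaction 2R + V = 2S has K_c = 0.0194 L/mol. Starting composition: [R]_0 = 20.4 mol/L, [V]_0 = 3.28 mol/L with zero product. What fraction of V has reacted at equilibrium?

X = 0.479

Let X = conversion of V; extent ξ = 3.28·X mol/L.
Concentrations: [R] = 20.4 − 6.56X; [V] = 3.28 − 3.28X; [S] = 6.56X.
K_c = [S]^2 / ([R]^2 [V]).
This equals 0.0194 at X = 0.479 (the root in 0 < X < 1).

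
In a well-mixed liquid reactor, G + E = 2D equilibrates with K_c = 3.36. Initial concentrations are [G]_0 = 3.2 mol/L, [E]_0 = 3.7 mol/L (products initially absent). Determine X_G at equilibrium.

X = 0.513

Let X = conversion of G; extent ξ = 3.2·X mol/L.
Concentrations: [G] = 3.2 − 3.2X; [E] = 3.7 − 3.2X; [D] = 6.4X.
K_c = [D]^2 / ([G] [E]).
Equating to 3.36: the physical root is X = 0.513.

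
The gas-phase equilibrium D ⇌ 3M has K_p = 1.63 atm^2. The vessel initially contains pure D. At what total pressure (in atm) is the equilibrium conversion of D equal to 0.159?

P = 4.68 atm

Let X = conversion of D (basis 1 mol D); extent of reaction ξ = X.
Moles: n_D = 1 − X; n_M = 3X.
Summing: n_T = 1 + 2X.
K_p = p_M^3 / (p_D) with p_i = (n_i/n_T)·P.
At X = 0.159: the mole-fraction product g(X) = Π y_i^ν_i = 0.07429. Since K_p = g(X)·P^{2}, P = (K_p/g)^(1/2) = (1.63/0.07429)^(1/2) = 4.68 atm.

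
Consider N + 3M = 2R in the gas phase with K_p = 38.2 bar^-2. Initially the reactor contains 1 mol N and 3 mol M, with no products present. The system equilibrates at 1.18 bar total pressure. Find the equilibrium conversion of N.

X = 0.691

Basis: 1 mol N initially; let X = conversion of N. Extent ξ = X.
Species balance: n_N = 1 − X; n_M = 3 − 3X; n_R = 2X.
Summing: n_T = 4 − 2X.
Mole fractions y_i = n_i/n_T; K_p = p_R^2 / (p_N p_M^3) with p_i = y_i·P.
Substituting and setting equal to 38.2 bar^-2 gives a polynomial in X; the root in (0,1) is X = 0.691.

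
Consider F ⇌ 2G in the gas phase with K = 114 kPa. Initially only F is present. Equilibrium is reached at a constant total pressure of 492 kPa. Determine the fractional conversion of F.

X = 0.234

Basis: 1 mol F initially; let X = conversion of F. Extent ξ = X.
Species balance: n_F = 1 − X; n_G = 2X.
Summing: n_T = 1 + X.
With p_i = (n_i/n_T)P, K = p_G^2 / (p_F).
This yields a degree-2 equation in X; solving on (0,1), X = 0.234.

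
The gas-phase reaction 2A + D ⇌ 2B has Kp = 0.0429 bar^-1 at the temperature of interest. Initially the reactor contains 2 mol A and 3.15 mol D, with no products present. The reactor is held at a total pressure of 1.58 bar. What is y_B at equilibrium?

Take 2 mol A as basis and let X be its fractional conversion, so ξ = X.
At extent ξ: n_A = 2 − 2X; n_D = 3.15 − X; n_B = 2X.
n_T = Σnᵢ = 5.15 − X.
With p_i = (n_i/n_T)P, Kp = p_B^2 / (p_A^2 p_D).
Substituting and setting equal to 0.0429 bar^-1 gives a polynomial in X; the root in (0,1) is X = 0.168.
Then n_B = 0.335, n_T = 4.98, so y_B = 0.067.

y_B = 0.067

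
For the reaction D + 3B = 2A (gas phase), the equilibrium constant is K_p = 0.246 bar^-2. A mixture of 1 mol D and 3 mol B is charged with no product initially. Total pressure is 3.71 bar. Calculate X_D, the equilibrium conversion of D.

Take 1 mol D as basis and let X be its fractional conversion, so ξ = X.
At extent ξ: n_D = 1 − X; n_B = 3 − 3X; n_A = 2X.
Summing: n_T = 4 − 2X.
Mole fractions y_i = n_i/n_T; K_p = p_A^2 / (p_D p_B^3) with p_i = y_i·P.
Equating to 0.246 bar^-2 and solving on 0 < X < 1: X = 0.457.

X = 0.457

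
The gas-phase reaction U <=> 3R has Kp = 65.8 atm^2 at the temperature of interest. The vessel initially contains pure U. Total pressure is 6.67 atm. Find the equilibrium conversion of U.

X = 0.478

Let X = conversion of U (basis 1 mol U); extent of reaction ξ = X.
Mole table: n_U = 1 − X; n_R = 3X.
Summing: n_T = 1 + 2X.
y_i = n_i/n_T, p_i = y_i·P. Kp = p_R^3 / (p_U).
This yields a degree-3 equation in X; solving on (0,1), X = 0.478.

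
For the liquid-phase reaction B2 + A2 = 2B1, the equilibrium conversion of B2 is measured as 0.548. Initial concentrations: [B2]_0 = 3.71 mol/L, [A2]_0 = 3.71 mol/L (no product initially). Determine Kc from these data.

Kc = 5.88

Let X = conversion of B2.
Concentrations: [B2] = 3.71 − 3.71X; [A2] = 3.71 − 3.71X; [B1] = 7.42X.
At X = 0.548: [B2] = 1.68, [A2] = 1.68, [B1] = 4.07.
Kc = [B1]^2 / ([B2] [A2]) = 5.88.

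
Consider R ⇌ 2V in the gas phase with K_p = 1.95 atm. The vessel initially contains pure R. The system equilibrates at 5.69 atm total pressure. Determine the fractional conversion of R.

Take 1 mol R as basis and let X be its fractional conversion, so ξ = X.
Mole table: n_R = 1 − X; n_V = 2X.
n_T = Σnᵢ = 1 + X.
Mole fractions y_i = n_i/n_T; K_p = p_V^2 / (p_R) with p_i = y_i·P.
Setting this equal to 1.95 atm and taking the physical root (0 < X < 1) gives X = 0.281.

X = 0.281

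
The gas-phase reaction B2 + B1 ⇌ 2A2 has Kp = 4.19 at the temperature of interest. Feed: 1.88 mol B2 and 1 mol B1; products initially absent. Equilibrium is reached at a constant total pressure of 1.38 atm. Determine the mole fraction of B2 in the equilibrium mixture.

Basis: 1 mol B1 initially; let X = conversion of B1. Extent ξ = X.
Species balance: n_B2 = 1.88 − X; n_B1 = 1 − X; n_A2 = 2X.
Since Δν = 0, n_T = 2.88 throughout.
With p_i = (n_i/n_T)P, Kp = p_A2^2 / (p_B2 p_B1).
Setting this equal to 4.19 and taking the physical root (0 < X < 1) gives X = 0.660.
Then n_B2 = 1.22, n_T = 2.88, so y_B2 = 0.424.

y_B2 = 0.424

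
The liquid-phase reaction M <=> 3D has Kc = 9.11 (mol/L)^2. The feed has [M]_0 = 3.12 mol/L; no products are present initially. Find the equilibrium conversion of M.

Let X = conversion of M; extent ξ = 3.12·X mol/L.
Concentrations: [M] = 3.12 − 3.12X; [D] = 9.36X.
Kc = [D]^3 / ([M]).
Solving Kc = 9.11 for X ∈ (0,1): X = 0.291.

X = 0.291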